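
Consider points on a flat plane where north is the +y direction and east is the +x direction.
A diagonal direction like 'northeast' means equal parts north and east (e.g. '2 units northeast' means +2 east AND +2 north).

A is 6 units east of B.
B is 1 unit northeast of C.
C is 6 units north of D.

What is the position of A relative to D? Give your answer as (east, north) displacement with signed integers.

Place D at the origin (east=0, north=0).
  C is 6 units north of D: delta (east=+0, north=+6); C at (east=0, north=6).
  B is 1 unit northeast of C: delta (east=+1, north=+1); B at (east=1, north=7).
  A is 6 units east of B: delta (east=+6, north=+0); A at (east=7, north=7).
Therefore A relative to D: (east=7, north=7).

Answer: A is at (east=7, north=7) relative to D.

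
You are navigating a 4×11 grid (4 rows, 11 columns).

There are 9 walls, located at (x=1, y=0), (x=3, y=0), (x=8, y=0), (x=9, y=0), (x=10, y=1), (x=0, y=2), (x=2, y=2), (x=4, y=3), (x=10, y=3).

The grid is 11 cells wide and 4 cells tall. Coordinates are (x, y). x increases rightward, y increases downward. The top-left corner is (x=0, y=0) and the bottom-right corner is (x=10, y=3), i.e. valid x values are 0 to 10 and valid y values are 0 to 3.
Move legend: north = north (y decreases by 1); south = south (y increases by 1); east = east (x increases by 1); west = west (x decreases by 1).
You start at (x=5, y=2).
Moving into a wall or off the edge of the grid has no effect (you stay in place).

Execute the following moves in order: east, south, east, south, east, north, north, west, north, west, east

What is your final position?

Start: (x=5, y=2)
  east (east): (x=5, y=2) -> (x=6, y=2)
  south (south): (x=6, y=2) -> (x=6, y=3)
  east (east): (x=6, y=3) -> (x=7, y=3)
  south (south): blocked, stay at (x=7, y=3)
  east (east): (x=7, y=3) -> (x=8, y=3)
  north (north): (x=8, y=3) -> (x=8, y=2)
  north (north): (x=8, y=2) -> (x=8, y=1)
  west (west): (x=8, y=1) -> (x=7, y=1)
  north (north): (x=7, y=1) -> (x=7, y=0)
  west (west): (x=7, y=0) -> (x=6, y=0)
  east (east): (x=6, y=0) -> (x=7, y=0)
Final: (x=7, y=0)

Answer: Final position: (x=7, y=0)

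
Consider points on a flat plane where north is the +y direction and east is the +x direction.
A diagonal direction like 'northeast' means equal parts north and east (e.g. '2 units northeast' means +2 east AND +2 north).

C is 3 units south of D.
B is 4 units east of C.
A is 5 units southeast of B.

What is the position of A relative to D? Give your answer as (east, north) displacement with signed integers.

Place D at the origin (east=0, north=0).
  C is 3 units south of D: delta (east=+0, north=-3); C at (east=0, north=-3).
  B is 4 units east of C: delta (east=+4, north=+0); B at (east=4, north=-3).
  A is 5 units southeast of B: delta (east=+5, north=-5); A at (east=9, north=-8).
Therefore A relative to D: (east=9, north=-8).

Answer: A is at (east=9, north=-8) relative to D.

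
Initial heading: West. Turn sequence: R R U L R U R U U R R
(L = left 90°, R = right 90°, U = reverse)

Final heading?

Answer: Final heading: North

Derivation:
Start: West
  R (right (90° clockwise)) -> North
  R (right (90° clockwise)) -> East
  U (U-turn (180°)) -> West
  L (left (90° counter-clockwise)) -> South
  R (right (90° clockwise)) -> West
  U (U-turn (180°)) -> East
  R (right (90° clockwise)) -> South
  U (U-turn (180°)) -> North
  U (U-turn (180°)) -> South
  R (right (90° clockwise)) -> West
  R (right (90° clockwise)) -> North
Final: North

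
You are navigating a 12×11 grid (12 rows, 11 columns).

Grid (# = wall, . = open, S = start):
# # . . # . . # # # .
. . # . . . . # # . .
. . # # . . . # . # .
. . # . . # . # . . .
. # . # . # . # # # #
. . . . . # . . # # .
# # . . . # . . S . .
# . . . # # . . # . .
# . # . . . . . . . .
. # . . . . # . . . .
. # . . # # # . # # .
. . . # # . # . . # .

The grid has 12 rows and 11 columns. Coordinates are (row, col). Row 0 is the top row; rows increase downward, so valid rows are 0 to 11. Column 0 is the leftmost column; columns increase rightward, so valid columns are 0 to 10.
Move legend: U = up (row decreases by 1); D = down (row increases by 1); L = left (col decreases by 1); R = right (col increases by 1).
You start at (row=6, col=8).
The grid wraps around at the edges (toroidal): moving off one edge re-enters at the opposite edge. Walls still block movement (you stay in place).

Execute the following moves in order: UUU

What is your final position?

Answer: Final position: (row=6, col=8)

Derivation:
Start: (row=6, col=8)
  [×3]U (up): blocked, stay at (row=6, col=8)
Final: (row=6, col=8)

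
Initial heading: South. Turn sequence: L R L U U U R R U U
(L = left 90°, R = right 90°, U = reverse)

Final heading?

Answer: Final heading: East

Derivation:
Start: South
  L (left (90° counter-clockwise)) -> East
  R (right (90° clockwise)) -> South
  L (left (90° counter-clockwise)) -> East
  U (U-turn (180°)) -> West
  U (U-turn (180°)) -> East
  U (U-turn (180°)) -> West
  R (right (90° clockwise)) -> North
  R (right (90° clockwise)) -> East
  U (U-turn (180°)) -> West
  U (U-turn (180°)) -> East
Final: East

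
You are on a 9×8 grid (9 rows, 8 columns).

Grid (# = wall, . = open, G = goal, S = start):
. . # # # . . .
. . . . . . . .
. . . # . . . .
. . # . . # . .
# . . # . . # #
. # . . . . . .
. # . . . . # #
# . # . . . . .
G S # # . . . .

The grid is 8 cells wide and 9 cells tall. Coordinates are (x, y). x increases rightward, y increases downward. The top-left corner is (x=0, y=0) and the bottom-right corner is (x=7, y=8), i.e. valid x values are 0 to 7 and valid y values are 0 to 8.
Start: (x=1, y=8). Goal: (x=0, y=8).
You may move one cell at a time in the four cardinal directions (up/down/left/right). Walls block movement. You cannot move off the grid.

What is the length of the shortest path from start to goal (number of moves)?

BFS from (x=1, y=8) until reaching (x=0, y=8):
  Distance 0: (x=1, y=8)
  Distance 1: (x=1, y=7), (x=0, y=8)  <- goal reached here
One shortest path (1 moves): (x=1, y=8) -> (x=0, y=8)

Answer: Shortest path length: 1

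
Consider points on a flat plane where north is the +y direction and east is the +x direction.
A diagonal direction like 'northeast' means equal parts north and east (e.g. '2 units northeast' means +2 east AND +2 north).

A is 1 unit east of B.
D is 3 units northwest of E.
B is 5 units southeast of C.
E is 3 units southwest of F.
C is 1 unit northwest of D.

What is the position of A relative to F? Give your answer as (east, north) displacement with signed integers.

Place F at the origin (east=0, north=0).
  E is 3 units southwest of F: delta (east=-3, north=-3); E at (east=-3, north=-3).
  D is 3 units northwest of E: delta (east=-3, north=+3); D at (east=-6, north=0).
  C is 1 unit northwest of D: delta (east=-1, north=+1); C at (east=-7, north=1).
  B is 5 units southeast of C: delta (east=+5, north=-5); B at (east=-2, north=-4).
  A is 1 unit east of B: delta (east=+1, north=+0); A at (east=-1, north=-4).
Therefore A relative to F: (east=-1, north=-4).

Answer: A is at (east=-1, north=-4) relative to F.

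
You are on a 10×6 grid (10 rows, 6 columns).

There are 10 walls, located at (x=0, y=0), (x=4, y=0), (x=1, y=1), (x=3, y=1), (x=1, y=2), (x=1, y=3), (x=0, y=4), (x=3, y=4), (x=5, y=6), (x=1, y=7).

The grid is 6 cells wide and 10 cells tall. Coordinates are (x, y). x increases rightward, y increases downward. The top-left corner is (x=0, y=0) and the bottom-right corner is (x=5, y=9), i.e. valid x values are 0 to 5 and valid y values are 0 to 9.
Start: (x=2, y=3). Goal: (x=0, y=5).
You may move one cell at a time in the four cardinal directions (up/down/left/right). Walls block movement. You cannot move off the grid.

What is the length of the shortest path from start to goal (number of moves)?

BFS from (x=2, y=3) until reaching (x=0, y=5):
  Distance 0: (x=2, y=3)
  Distance 1: (x=2, y=2), (x=3, y=3), (x=2, y=4)
  Distance 2: (x=2, y=1), (x=3, y=2), (x=4, y=3), (x=1, y=4), (x=2, y=5)
  Distance 3: (x=2, y=0), (x=4, y=2), (x=5, y=3), (x=4, y=4), (x=1, y=5), (x=3, y=5), (x=2, y=6)
  Distance 4: (x=1, y=0), (x=3, y=0), (x=4, y=1), (x=5, y=2), (x=5, y=4), (x=0, y=5), (x=4, y=5), (x=1, y=6), (x=3, y=6), (x=2, y=7)  <- goal reached here
One shortest path (4 moves): (x=2, y=3) -> (x=2, y=4) -> (x=1, y=4) -> (x=1, y=5) -> (x=0, y=5)

Answer: Shortest path length: 4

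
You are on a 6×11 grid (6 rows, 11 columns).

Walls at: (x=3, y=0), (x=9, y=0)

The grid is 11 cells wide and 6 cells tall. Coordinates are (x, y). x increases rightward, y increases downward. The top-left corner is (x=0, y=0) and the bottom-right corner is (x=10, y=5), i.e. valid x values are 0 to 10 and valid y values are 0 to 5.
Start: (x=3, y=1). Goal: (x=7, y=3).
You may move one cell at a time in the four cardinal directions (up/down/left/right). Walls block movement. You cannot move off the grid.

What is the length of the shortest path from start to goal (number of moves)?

BFS from (x=3, y=1) until reaching (x=7, y=3):
  Distance 0: (x=3, y=1)
  Distance 1: (x=2, y=1), (x=4, y=1), (x=3, y=2)
  Distance 2: (x=2, y=0), (x=4, y=0), (x=1, y=1), (x=5, y=1), (x=2, y=2), (x=4, y=2), (x=3, y=3)
  Distance 3: (x=1, y=0), (x=5, y=0), (x=0, y=1), (x=6, y=1), (x=1, y=2), (x=5, y=2), (x=2, y=3), (x=4, y=3), (x=3, y=4)
  Distance 4: (x=0, y=0), (x=6, y=0), (x=7, y=1), (x=0, y=2), (x=6, y=2), (x=1, y=3), (x=5, y=3), (x=2, y=4), (x=4, y=4), (x=3, y=5)
  Distance 5: (x=7, y=0), (x=8, y=1), (x=7, y=2), (x=0, y=3), (x=6, y=3), (x=1, y=4), (x=5, y=4), (x=2, y=5), (x=4, y=5)
  Distance 6: (x=8, y=0), (x=9, y=1), (x=8, y=2), (x=7, y=3), (x=0, y=4), (x=6, y=4), (x=1, y=5), (x=5, y=5)  <- goal reached here
One shortest path (6 moves): (x=3, y=1) -> (x=4, y=1) -> (x=5, y=1) -> (x=6, y=1) -> (x=7, y=1) -> (x=7, y=2) -> (x=7, y=3)

Answer: Shortest path length: 6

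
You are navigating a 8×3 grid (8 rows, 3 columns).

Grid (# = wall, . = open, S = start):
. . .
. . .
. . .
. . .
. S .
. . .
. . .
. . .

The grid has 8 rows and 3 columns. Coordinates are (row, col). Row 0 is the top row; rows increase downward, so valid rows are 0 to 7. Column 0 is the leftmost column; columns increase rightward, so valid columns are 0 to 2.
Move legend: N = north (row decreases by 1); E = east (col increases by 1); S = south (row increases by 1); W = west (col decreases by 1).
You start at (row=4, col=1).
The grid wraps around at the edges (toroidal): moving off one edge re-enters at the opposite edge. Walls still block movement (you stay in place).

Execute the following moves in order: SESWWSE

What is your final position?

Start: (row=4, col=1)
  S (south): (row=4, col=1) -> (row=5, col=1)
  E (east): (row=5, col=1) -> (row=5, col=2)
  S (south): (row=5, col=2) -> (row=6, col=2)
  W (west): (row=6, col=2) -> (row=6, col=1)
  W (west): (row=6, col=1) -> (row=6, col=0)
  S (south): (row=6, col=0) -> (row=7, col=0)
  E (east): (row=7, col=0) -> (row=7, col=1)
Final: (row=7, col=1)

Answer: Final position: (row=7, col=1)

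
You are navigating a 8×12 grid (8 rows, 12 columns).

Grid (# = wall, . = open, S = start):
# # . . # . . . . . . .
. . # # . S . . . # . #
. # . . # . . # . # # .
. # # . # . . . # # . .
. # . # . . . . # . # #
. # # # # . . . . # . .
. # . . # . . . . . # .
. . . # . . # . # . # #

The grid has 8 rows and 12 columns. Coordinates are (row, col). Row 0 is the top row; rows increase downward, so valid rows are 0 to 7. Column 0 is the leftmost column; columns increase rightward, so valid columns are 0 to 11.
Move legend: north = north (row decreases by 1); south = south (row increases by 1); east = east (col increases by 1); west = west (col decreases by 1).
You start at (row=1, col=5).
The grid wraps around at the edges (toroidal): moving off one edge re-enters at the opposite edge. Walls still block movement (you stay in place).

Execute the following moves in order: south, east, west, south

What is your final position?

Start: (row=1, col=5)
  south (south): (row=1, col=5) -> (row=2, col=5)
  east (east): (row=2, col=5) -> (row=2, col=6)
  west (west): (row=2, col=6) -> (row=2, col=5)
  south (south): (row=2, col=5) -> (row=3, col=5)
Final: (row=3, col=5)

Answer: Final position: (row=3, col=5)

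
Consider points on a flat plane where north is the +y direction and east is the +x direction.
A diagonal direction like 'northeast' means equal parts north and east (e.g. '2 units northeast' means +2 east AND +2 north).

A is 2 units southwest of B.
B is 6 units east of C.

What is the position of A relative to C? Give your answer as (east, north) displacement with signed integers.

Place C at the origin (east=0, north=0).
  B is 6 units east of C: delta (east=+6, north=+0); B at (east=6, north=0).
  A is 2 units southwest of B: delta (east=-2, north=-2); A at (east=4, north=-2).
Therefore A relative to C: (east=4, north=-2).

Answer: A is at (east=4, north=-2) relative to C.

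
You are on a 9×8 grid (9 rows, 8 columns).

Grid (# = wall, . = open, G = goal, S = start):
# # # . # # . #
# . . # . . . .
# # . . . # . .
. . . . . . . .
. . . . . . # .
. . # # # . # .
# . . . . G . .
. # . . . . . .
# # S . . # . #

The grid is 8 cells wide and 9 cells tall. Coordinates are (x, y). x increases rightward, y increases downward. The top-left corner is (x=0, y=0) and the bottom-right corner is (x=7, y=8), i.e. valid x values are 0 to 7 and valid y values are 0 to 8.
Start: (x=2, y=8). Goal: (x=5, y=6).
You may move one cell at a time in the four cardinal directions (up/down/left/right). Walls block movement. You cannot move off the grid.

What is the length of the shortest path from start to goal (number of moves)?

BFS from (x=2, y=8) until reaching (x=5, y=6):
  Distance 0: (x=2, y=8)
  Distance 1: (x=2, y=7), (x=3, y=8)
  Distance 2: (x=2, y=6), (x=3, y=7), (x=4, y=8)
  Distance 3: (x=1, y=6), (x=3, y=6), (x=4, y=7)
  Distance 4: (x=1, y=5), (x=4, y=6), (x=5, y=7)
  Distance 5: (x=1, y=4), (x=0, y=5), (x=5, y=6), (x=6, y=7)  <- goal reached here
One shortest path (5 moves): (x=2, y=8) -> (x=3, y=8) -> (x=4, y=8) -> (x=4, y=7) -> (x=5, y=7) -> (x=5, y=6)

Answer: Shortest path length: 5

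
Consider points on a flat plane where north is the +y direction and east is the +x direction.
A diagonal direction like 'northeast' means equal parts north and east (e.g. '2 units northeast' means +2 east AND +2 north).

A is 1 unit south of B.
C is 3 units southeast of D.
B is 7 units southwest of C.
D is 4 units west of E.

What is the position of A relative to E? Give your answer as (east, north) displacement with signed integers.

Answer: A is at (east=-8, north=-11) relative to E.

Derivation:
Place E at the origin (east=0, north=0).
  D is 4 units west of E: delta (east=-4, north=+0); D at (east=-4, north=0).
  C is 3 units southeast of D: delta (east=+3, north=-3); C at (east=-1, north=-3).
  B is 7 units southwest of C: delta (east=-7, north=-7); B at (east=-8, north=-10).
  A is 1 unit south of B: delta (east=+0, north=-1); A at (east=-8, north=-11).
Therefore A relative to E: (east=-8, north=-11).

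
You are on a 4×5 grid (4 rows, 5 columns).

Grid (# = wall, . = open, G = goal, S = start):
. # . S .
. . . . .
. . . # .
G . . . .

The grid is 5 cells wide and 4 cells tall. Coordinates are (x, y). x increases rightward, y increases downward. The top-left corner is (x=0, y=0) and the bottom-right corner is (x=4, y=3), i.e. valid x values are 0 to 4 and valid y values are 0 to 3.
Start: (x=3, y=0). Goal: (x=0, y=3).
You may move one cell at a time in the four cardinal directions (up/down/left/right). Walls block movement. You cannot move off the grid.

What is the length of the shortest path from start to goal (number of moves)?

Answer: Shortest path length: 6

Derivation:
BFS from (x=3, y=0) until reaching (x=0, y=3):
  Distance 0: (x=3, y=0)
  Distance 1: (x=2, y=0), (x=4, y=0), (x=3, y=1)
  Distance 2: (x=2, y=1), (x=4, y=1)
  Distance 3: (x=1, y=1), (x=2, y=2), (x=4, y=2)
  Distance 4: (x=0, y=1), (x=1, y=2), (x=2, y=3), (x=4, y=3)
  Distance 5: (x=0, y=0), (x=0, y=2), (x=1, y=3), (x=3, y=3)
  Distance 6: (x=0, y=3)  <- goal reached here
One shortest path (6 moves): (x=3, y=0) -> (x=2, y=0) -> (x=2, y=1) -> (x=1, y=1) -> (x=0, y=1) -> (x=0, y=2) -> (x=0, y=3)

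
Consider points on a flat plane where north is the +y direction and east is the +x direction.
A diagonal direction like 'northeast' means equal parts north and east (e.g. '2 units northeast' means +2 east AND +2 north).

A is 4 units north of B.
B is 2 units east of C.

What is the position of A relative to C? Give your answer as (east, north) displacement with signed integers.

Place C at the origin (east=0, north=0).
  B is 2 units east of C: delta (east=+2, north=+0); B at (east=2, north=0).
  A is 4 units north of B: delta (east=+0, north=+4); A at (east=2, north=4).
Therefore A relative to C: (east=2, north=4).

Answer: A is at (east=2, north=4) relative to C.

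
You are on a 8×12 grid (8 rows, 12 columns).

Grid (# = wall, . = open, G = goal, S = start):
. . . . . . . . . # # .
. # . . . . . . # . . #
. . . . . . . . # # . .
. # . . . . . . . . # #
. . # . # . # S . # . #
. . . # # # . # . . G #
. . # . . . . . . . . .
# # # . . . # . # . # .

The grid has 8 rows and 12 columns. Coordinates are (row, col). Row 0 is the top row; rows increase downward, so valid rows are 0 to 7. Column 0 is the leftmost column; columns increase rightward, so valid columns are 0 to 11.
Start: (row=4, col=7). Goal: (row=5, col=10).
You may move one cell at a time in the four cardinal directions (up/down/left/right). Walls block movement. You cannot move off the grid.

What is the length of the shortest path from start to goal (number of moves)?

Answer: Shortest path length: 4

Derivation:
BFS from (row=4, col=7) until reaching (row=5, col=10):
  Distance 0: (row=4, col=7)
  Distance 1: (row=3, col=7), (row=4, col=8)
  Distance 2: (row=2, col=7), (row=3, col=6), (row=3, col=8), (row=5, col=8)
  Distance 3: (row=1, col=7), (row=2, col=6), (row=3, col=5), (row=3, col=9), (row=5, col=9), (row=6, col=8)
  Distance 4: (row=0, col=7), (row=1, col=6), (row=2, col=5), (row=3, col=4), (row=4, col=5), (row=5, col=10), (row=6, col=7), (row=6, col=9)  <- goal reached here
One shortest path (4 moves): (row=4, col=7) -> (row=4, col=8) -> (row=5, col=8) -> (row=5, col=9) -> (row=5, col=10)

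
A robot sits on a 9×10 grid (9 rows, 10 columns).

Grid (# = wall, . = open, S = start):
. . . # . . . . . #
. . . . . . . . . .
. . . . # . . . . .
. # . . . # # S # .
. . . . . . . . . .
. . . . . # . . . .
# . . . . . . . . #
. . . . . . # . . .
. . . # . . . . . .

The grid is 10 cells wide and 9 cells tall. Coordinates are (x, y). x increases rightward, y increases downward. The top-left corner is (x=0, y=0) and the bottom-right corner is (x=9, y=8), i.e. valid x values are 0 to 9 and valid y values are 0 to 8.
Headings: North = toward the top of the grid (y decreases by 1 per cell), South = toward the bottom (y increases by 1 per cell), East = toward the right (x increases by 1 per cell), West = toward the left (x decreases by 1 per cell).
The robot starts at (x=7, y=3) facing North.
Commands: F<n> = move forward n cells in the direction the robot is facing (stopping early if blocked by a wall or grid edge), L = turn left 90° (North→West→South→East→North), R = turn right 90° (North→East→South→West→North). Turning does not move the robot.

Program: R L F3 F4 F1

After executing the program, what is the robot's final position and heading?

Answer: Final position: (x=7, y=0), facing North

Derivation:
Start: (x=7, y=3), facing North
  R: turn right, now facing East
  L: turn left, now facing North
  F3: move forward 3, now at (x=7, y=0)
  F4: move forward 0/4 (blocked), now at (x=7, y=0)
  F1: move forward 0/1 (blocked), now at (x=7, y=0)
Final: (x=7, y=0), facing North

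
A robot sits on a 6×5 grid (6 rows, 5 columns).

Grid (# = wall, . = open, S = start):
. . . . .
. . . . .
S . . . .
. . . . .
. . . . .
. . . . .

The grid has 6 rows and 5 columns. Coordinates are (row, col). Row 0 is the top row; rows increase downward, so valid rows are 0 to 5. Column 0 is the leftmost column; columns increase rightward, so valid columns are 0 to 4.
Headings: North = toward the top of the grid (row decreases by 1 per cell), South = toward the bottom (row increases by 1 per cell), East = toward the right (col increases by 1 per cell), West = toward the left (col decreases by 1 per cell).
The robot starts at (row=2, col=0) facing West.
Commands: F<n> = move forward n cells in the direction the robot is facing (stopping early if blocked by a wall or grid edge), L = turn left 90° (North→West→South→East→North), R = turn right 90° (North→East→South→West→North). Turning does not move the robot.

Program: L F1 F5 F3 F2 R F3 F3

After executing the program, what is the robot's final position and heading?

Start: (row=2, col=0), facing West
  L: turn left, now facing South
  F1: move forward 1, now at (row=3, col=0)
  F5: move forward 2/5 (blocked), now at (row=5, col=0)
  F3: move forward 0/3 (blocked), now at (row=5, col=0)
  F2: move forward 0/2 (blocked), now at (row=5, col=0)
  R: turn right, now facing West
  F3: move forward 0/3 (blocked), now at (row=5, col=0)
  F3: move forward 0/3 (blocked), now at (row=5, col=0)
Final: (row=5, col=0), facing West

Answer: Final position: (row=5, col=0), facing West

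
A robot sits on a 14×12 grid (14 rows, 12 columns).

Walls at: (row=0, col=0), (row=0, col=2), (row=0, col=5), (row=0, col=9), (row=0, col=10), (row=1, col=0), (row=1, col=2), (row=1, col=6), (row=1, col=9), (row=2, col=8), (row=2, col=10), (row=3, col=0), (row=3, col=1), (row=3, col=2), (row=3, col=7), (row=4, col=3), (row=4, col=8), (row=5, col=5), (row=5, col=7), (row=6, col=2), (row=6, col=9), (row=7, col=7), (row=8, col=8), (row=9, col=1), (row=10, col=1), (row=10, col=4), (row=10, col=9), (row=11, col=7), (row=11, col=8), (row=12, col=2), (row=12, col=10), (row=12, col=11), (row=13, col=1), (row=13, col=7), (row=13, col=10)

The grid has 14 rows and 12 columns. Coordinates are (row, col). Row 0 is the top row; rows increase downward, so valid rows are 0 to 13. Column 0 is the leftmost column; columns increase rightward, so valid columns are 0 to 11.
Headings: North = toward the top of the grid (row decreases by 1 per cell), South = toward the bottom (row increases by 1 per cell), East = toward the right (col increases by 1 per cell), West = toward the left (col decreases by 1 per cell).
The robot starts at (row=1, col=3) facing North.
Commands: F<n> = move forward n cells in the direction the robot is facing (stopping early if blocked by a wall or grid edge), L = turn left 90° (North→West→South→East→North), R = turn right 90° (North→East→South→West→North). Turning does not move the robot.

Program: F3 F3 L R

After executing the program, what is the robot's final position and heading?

Answer: Final position: (row=0, col=3), facing North

Derivation:
Start: (row=1, col=3), facing North
  F3: move forward 1/3 (blocked), now at (row=0, col=3)
  F3: move forward 0/3 (blocked), now at (row=0, col=3)
  L: turn left, now facing West
  R: turn right, now facing North
Final: (row=0, col=3), facing North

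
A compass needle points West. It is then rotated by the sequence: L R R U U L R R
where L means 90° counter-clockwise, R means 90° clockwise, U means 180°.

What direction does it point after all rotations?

Start: West
  L (left (90° counter-clockwise)) -> South
  R (right (90° clockwise)) -> West
  R (right (90° clockwise)) -> North
  U (U-turn (180°)) -> South
  U (U-turn (180°)) -> North
  L (left (90° counter-clockwise)) -> West
  R (right (90° clockwise)) -> North
  R (right (90° clockwise)) -> East
Final: East

Answer: Final heading: East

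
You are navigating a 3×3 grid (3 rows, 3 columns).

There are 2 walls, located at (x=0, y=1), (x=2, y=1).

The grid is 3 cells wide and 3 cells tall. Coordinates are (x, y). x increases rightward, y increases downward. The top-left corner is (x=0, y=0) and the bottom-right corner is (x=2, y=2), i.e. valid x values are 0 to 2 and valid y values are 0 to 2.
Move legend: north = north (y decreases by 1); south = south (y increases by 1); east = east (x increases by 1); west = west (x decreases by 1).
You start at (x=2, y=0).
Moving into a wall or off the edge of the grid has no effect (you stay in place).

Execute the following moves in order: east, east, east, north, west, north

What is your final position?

Answer: Final position: (x=1, y=0)

Derivation:
Start: (x=2, y=0)
  [×3]east (east): blocked, stay at (x=2, y=0)
  north (north): blocked, stay at (x=2, y=0)
  west (west): (x=2, y=0) -> (x=1, y=0)
  north (north): blocked, stay at (x=1, y=0)
Final: (x=1, y=0)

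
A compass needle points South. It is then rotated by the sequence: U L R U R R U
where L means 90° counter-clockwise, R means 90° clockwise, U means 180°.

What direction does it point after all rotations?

Answer: Final heading: South

Derivation:
Start: South
  U (U-turn (180°)) -> North
  L (left (90° counter-clockwise)) -> West
  R (right (90° clockwise)) -> North
  U (U-turn (180°)) -> South
  R (right (90° clockwise)) -> West
  R (right (90° clockwise)) -> North
  U (U-turn (180°)) -> South
Final: South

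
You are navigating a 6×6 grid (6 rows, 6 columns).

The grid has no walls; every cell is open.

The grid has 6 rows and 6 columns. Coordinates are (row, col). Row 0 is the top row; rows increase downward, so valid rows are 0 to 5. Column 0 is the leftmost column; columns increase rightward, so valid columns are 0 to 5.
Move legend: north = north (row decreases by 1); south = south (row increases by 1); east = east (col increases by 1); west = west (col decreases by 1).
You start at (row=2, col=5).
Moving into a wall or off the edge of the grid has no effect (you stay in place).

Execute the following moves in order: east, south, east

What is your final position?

Answer: Final position: (row=3, col=5)

Derivation:
Start: (row=2, col=5)
  east (east): blocked, stay at (row=2, col=5)
  south (south): (row=2, col=5) -> (row=3, col=5)
  east (east): blocked, stay at (row=3, col=5)
Final: (row=3, col=5)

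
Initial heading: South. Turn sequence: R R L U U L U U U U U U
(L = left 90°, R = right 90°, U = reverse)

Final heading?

Start: South
  R (right (90° clockwise)) -> West
  R (right (90° clockwise)) -> North
  L (left (90° counter-clockwise)) -> West
  U (U-turn (180°)) -> East
  U (U-turn (180°)) -> West
  L (left (90° counter-clockwise)) -> South
  U (U-turn (180°)) -> North
  U (U-turn (180°)) -> South
  U (U-turn (180°)) -> North
  U (U-turn (180°)) -> South
  U (U-turn (180°)) -> North
  U (U-turn (180°)) -> South
Final: South

Answer: Final heading: South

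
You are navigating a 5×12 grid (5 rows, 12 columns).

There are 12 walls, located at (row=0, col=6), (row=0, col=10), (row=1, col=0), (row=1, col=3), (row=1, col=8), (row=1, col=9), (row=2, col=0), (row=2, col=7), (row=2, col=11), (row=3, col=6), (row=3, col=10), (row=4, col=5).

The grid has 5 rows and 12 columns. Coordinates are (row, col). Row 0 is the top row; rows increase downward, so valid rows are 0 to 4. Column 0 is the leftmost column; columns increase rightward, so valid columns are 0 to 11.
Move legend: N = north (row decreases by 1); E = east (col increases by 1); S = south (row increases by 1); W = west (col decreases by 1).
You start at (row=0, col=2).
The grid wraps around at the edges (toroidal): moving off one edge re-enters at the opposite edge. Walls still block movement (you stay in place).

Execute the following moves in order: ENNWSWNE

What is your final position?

Answer: Final position: (row=3, col=2)

Derivation:
Start: (row=0, col=2)
  E (east): (row=0, col=2) -> (row=0, col=3)
  N (north): (row=0, col=3) -> (row=4, col=3)
  N (north): (row=4, col=3) -> (row=3, col=3)
  W (west): (row=3, col=3) -> (row=3, col=2)
  S (south): (row=3, col=2) -> (row=4, col=2)
  W (west): (row=4, col=2) -> (row=4, col=1)
  N (north): (row=4, col=1) -> (row=3, col=1)
  E (east): (row=3, col=1) -> (row=3, col=2)
Final: (row=3, col=2)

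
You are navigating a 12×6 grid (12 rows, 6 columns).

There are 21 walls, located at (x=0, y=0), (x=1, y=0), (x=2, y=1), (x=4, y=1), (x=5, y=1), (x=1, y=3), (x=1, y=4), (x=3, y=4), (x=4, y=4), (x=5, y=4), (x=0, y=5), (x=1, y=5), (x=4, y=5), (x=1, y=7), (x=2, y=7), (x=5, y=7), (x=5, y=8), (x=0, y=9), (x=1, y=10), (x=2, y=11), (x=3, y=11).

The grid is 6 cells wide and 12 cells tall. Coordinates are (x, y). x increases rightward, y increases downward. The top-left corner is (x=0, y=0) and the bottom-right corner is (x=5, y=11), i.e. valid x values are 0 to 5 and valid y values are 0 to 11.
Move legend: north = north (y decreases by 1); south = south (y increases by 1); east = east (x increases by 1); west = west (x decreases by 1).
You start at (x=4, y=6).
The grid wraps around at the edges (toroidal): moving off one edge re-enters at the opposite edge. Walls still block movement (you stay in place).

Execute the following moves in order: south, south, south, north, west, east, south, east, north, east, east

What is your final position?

Start: (x=4, y=6)
  south (south): (x=4, y=6) -> (x=4, y=7)
  south (south): (x=4, y=7) -> (x=4, y=8)
  south (south): (x=4, y=8) -> (x=4, y=9)
  north (north): (x=4, y=9) -> (x=4, y=8)
  west (west): (x=4, y=8) -> (x=3, y=8)
  east (east): (x=3, y=8) -> (x=4, y=8)
  south (south): (x=4, y=8) -> (x=4, y=9)
  east (east): (x=4, y=9) -> (x=5, y=9)
  north (north): blocked, stay at (x=5, y=9)
  east (east): blocked, stay at (x=5, y=9)
  east (east): blocked, stay at (x=5, y=9)
Final: (x=5, y=9)

Answer: Final position: (x=5, y=9)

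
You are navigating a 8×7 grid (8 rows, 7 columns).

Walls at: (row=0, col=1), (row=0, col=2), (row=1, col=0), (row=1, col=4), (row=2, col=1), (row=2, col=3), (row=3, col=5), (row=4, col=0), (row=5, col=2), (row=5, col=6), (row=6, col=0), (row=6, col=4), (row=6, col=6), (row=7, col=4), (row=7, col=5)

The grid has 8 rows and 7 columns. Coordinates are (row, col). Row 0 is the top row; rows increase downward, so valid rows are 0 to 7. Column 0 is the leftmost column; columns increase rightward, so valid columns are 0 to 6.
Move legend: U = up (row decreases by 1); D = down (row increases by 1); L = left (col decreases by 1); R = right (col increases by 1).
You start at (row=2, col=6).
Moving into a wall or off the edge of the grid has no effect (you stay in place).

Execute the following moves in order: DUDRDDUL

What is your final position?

Answer: Final position: (row=3, col=6)

Derivation:
Start: (row=2, col=6)
  D (down): (row=2, col=6) -> (row=3, col=6)
  U (up): (row=3, col=6) -> (row=2, col=6)
  D (down): (row=2, col=6) -> (row=3, col=6)
  R (right): blocked, stay at (row=3, col=6)
  D (down): (row=3, col=6) -> (row=4, col=6)
  D (down): blocked, stay at (row=4, col=6)
  U (up): (row=4, col=6) -> (row=3, col=6)
  L (left): blocked, stay at (row=3, col=6)
Final: (row=3, col=6)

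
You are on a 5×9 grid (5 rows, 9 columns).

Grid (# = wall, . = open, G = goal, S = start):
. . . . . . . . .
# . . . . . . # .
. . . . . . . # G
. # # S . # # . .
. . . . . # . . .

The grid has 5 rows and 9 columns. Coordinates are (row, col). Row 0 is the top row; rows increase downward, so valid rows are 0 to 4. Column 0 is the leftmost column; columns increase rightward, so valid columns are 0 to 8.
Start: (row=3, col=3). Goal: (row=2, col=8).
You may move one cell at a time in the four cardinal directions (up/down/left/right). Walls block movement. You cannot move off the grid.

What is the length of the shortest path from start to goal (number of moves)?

BFS from (row=3, col=3) until reaching (row=2, col=8):
  Distance 0: (row=3, col=3)
  Distance 1: (row=2, col=3), (row=3, col=4), (row=4, col=3)
  Distance 2: (row=1, col=3), (row=2, col=2), (row=2, col=4), (row=4, col=2), (row=4, col=4)
  Distance 3: (row=0, col=3), (row=1, col=2), (row=1, col=4), (row=2, col=1), (row=2, col=5), (row=4, col=1)
  Distance 4: (row=0, col=2), (row=0, col=4), (row=1, col=1), (row=1, col=5), (row=2, col=0), (row=2, col=6), (row=4, col=0)
  Distance 5: (row=0, col=1), (row=0, col=5), (row=1, col=6), (row=3, col=0)
  Distance 6: (row=0, col=0), (row=0, col=6)
  Distance 7: (row=0, col=7)
  Distance 8: (row=0, col=8)
  Distance 9: (row=1, col=8)
  Distance 10: (row=2, col=8)  <- goal reached here
One shortest path (10 moves): (row=3, col=3) -> (row=3, col=4) -> (row=2, col=4) -> (row=2, col=5) -> (row=2, col=6) -> (row=1, col=6) -> (row=0, col=6) -> (row=0, col=7) -> (row=0, col=8) -> (row=1, col=8) -> (row=2, col=8)

Answer: Shortest path length: 10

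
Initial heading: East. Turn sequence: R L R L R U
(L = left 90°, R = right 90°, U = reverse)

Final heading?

Answer: Final heading: North

Derivation:
Start: East
  R (right (90° clockwise)) -> South
  L (left (90° counter-clockwise)) -> East
  R (right (90° clockwise)) -> South
  L (left (90° counter-clockwise)) -> East
  R (right (90° clockwise)) -> South
  U (U-turn (180°)) -> North
Final: North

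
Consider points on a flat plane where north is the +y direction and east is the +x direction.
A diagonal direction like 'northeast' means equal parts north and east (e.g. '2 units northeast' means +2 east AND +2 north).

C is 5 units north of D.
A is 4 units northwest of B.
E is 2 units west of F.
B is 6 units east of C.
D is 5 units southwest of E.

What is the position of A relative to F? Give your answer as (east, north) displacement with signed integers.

Answer: A is at (east=-5, north=4) relative to F.

Derivation:
Place F at the origin (east=0, north=0).
  E is 2 units west of F: delta (east=-2, north=+0); E at (east=-2, north=0).
  D is 5 units southwest of E: delta (east=-5, north=-5); D at (east=-7, north=-5).
  C is 5 units north of D: delta (east=+0, north=+5); C at (east=-7, north=0).
  B is 6 units east of C: delta (east=+6, north=+0); B at (east=-1, north=0).
  A is 4 units northwest of B: delta (east=-4, north=+4); A at (east=-5, north=4).
Therefore A relative to F: (east=-5, north=4).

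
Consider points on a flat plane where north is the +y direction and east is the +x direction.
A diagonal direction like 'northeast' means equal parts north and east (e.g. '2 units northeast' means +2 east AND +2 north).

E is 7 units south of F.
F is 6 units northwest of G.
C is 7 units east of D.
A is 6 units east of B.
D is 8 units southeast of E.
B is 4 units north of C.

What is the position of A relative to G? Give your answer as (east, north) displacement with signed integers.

Answer: A is at (east=15, north=-5) relative to G.

Derivation:
Place G at the origin (east=0, north=0).
  F is 6 units northwest of G: delta (east=-6, north=+6); F at (east=-6, north=6).
  E is 7 units south of F: delta (east=+0, north=-7); E at (east=-6, north=-1).
  D is 8 units southeast of E: delta (east=+8, north=-8); D at (east=2, north=-9).
  C is 7 units east of D: delta (east=+7, north=+0); C at (east=9, north=-9).
  B is 4 units north of C: delta (east=+0, north=+4); B at (east=9, north=-5).
  A is 6 units east of B: delta (east=+6, north=+0); A at (east=15, north=-5).
Therefore A relative to G: (east=15, north=-5).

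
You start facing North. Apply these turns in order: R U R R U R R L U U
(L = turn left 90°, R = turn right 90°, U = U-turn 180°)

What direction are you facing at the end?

Answer: Final heading: North

Derivation:
Start: North
  R (right (90° clockwise)) -> East
  U (U-turn (180°)) -> West
  R (right (90° clockwise)) -> North
  R (right (90° clockwise)) -> East
  U (U-turn (180°)) -> West
  R (right (90° clockwise)) -> North
  R (right (90° clockwise)) -> East
  L (left (90° counter-clockwise)) -> North
  U (U-turn (180°)) -> South
  U (U-turn (180°)) -> North
Final: North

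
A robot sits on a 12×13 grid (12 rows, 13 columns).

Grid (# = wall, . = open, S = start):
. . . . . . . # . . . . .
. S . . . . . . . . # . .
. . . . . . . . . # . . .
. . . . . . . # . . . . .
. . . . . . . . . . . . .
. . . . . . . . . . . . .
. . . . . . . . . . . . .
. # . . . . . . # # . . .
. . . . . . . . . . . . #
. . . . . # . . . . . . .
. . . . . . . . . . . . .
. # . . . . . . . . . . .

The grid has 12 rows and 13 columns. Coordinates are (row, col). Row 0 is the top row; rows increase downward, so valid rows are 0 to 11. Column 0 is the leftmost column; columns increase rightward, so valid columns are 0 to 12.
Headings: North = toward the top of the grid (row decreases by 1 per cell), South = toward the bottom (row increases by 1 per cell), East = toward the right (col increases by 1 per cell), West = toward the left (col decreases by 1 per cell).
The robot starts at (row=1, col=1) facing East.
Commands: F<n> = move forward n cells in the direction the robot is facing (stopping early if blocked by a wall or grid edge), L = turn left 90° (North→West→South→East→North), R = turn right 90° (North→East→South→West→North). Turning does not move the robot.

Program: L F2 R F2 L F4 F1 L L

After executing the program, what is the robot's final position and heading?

Start: (row=1, col=1), facing East
  L: turn left, now facing North
  F2: move forward 1/2 (blocked), now at (row=0, col=1)
  R: turn right, now facing East
  F2: move forward 2, now at (row=0, col=3)
  L: turn left, now facing North
  F4: move forward 0/4 (blocked), now at (row=0, col=3)
  F1: move forward 0/1 (blocked), now at (row=0, col=3)
  L: turn left, now facing West
  L: turn left, now facing South
Final: (row=0, col=3), facing South

Answer: Final position: (row=0, col=3), facing South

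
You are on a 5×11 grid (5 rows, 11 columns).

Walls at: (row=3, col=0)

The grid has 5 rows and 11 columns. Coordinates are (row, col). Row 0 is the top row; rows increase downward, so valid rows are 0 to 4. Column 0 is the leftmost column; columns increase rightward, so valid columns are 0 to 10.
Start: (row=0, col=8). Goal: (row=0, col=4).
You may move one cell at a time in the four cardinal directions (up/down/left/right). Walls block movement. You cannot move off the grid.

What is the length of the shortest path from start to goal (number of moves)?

BFS from (row=0, col=8) until reaching (row=0, col=4):
  Distance 0: (row=0, col=8)
  Distance 1: (row=0, col=7), (row=0, col=9), (row=1, col=8)
  Distance 2: (row=0, col=6), (row=0, col=10), (row=1, col=7), (row=1, col=9), (row=2, col=8)
  Distance 3: (row=0, col=5), (row=1, col=6), (row=1, col=10), (row=2, col=7), (row=2, col=9), (row=3, col=8)
  Distance 4: (row=0, col=4), (row=1, col=5), (row=2, col=6), (row=2, col=10), (row=3, col=7), (row=3, col=9), (row=4, col=8)  <- goal reached here
One shortest path (4 moves): (row=0, col=8) -> (row=0, col=7) -> (row=0, col=6) -> (row=0, col=5) -> (row=0, col=4)

Answer: Shortest path length: 4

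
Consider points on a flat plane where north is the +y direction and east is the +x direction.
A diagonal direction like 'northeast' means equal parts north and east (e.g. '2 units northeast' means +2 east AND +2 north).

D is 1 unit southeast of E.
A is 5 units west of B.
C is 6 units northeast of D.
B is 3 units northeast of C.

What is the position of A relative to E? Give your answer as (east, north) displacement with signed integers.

Place E at the origin (east=0, north=0).
  D is 1 unit southeast of E: delta (east=+1, north=-1); D at (east=1, north=-1).
  C is 6 units northeast of D: delta (east=+6, north=+6); C at (east=7, north=5).
  B is 3 units northeast of C: delta (east=+3, north=+3); B at (east=10, north=8).
  A is 5 units west of B: delta (east=-5, north=+0); A at (east=5, north=8).
Therefore A relative to E: (east=5, north=8).

Answer: A is at (east=5, north=8) relative to E.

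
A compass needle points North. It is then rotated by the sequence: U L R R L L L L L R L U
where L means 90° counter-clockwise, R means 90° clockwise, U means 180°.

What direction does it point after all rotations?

Start: North
  U (U-turn (180°)) -> South
  L (left (90° counter-clockwise)) -> East
  R (right (90° clockwise)) -> South
  R (right (90° clockwise)) -> West
  L (left (90° counter-clockwise)) -> South
  L (left (90° counter-clockwise)) -> East
  L (left (90° counter-clockwise)) -> North
  L (left (90° counter-clockwise)) -> West
  L (left (90° counter-clockwise)) -> South
  R (right (90° clockwise)) -> West
  L (left (90° counter-clockwise)) -> South
  U (U-turn (180°)) -> North
Final: North

Answer: Final heading: North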